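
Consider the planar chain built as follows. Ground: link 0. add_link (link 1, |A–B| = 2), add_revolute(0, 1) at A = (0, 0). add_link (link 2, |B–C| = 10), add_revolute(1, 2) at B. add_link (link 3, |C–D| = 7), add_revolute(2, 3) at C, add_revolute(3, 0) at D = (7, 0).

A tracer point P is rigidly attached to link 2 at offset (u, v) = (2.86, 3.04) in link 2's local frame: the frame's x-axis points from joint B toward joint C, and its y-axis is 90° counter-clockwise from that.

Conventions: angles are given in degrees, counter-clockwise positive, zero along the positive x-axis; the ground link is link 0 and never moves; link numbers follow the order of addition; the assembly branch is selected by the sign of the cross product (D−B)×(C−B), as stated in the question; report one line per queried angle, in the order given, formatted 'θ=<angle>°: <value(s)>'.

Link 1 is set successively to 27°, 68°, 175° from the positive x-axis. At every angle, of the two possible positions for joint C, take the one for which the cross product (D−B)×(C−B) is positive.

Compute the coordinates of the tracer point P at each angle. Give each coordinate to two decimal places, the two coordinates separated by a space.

A=(0,0), D=(7.00,0)
θ=27°: B = A + 2.00·(cos27°, sin27°) = (1.7820, 0.9080)
θ=27°: |BD| = 5.2964
θ=27°: circle(B,10.00) ∩ circle(D,7.00): a=7.4628, h=6.6563
θ=27°:   candidates: C₊=(10.2754,6.1864) cross=35.255; C₋=(7.9932,-6.9292) cross=-35.255
θ=27°:   branch + wants cross > 0 → take C=(10.2754,6.1864) (cross=35.255)
θ=27°: ex = (C−B)/|BC| = (0.8493,0.5278); ey = (-0.5278,0.8493)
θ=27°: P = B + 2.86·ex + 3.04·ey = (2.6065,4.9996)
θ=68°: B = A + 2.00·(cos68°, sin68°) = (0.7492, 1.8544)
θ=68°: |BD| = 6.5200
θ=68°: circle(B,10.00) ∩ circle(D,7.00): a=7.1710, h=6.9697
θ=68°:   candidates: C₊=(9.6064,6.4967) cross=45.443; C₋=(5.6419,-6.8670) cross=-45.443
θ=68°:   branch + wants cross > 0 → take C=(9.6064,6.4967) (cross=45.443)
θ=68°: ex = (C−B)/|BC| = (0.8857,0.4642); ey = (-0.4642,0.8857)
θ=68°: P = B + 2.86·ex + 3.04·ey = (1.8711,5.8746)
θ=175°: B = A + 2.00·(cos175°, sin175°) = (-1.9924, 0.1743)
θ=175°: |BD| = 8.9941
θ=175°: circle(B,10.00) ∩ circle(D,7.00): a=7.3322, h=6.7999
θ=175°:   candidates: C₊=(5.4703,6.8308) cross=61.159; C₋=(5.2067,-6.7664) cross=-61.159
θ=175°:   branch + wants cross > 0 → take C=(5.4703,6.8308) (cross=61.159)
θ=175°: ex = (C−B)/|BC| = (0.7463,0.6656); ey = (-0.6656,0.7463)
θ=175°: P = B + 2.86·ex + 3.04·ey = (-1.8816,4.3467)

θ=27°: 2.61 5.00
θ=68°: 1.87 5.87
θ=175°: -1.88 4.35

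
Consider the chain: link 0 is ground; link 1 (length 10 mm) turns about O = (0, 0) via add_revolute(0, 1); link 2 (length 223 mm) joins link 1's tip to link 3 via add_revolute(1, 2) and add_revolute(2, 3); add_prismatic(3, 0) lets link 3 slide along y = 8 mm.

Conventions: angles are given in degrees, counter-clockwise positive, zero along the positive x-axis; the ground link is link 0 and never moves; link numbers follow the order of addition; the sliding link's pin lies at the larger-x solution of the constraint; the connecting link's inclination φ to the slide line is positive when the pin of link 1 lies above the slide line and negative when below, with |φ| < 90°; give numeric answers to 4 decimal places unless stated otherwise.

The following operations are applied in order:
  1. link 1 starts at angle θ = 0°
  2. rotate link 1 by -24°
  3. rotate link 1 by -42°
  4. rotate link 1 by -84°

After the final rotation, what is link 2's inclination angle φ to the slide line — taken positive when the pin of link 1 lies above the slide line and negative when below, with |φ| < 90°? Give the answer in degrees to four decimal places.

geometry: r = 10 mm, L = 223 mm, e = 8 mm; θ starts at 0°
rotate link 1 by -24°: θ ← 0° -24° = -24°
rotate link 1 by -42°: θ ← -24° -42° = -66°
rotate link 1 by -84°: θ ← -66° -84° = -150°
h = r sin θ − e = -5.000000 − 8 = -13.000000
sin φ = h / L = -13.000000 / 223 = -0.05829596
φ = arcsin(-0.05829596) = -3.342007°

-3.3420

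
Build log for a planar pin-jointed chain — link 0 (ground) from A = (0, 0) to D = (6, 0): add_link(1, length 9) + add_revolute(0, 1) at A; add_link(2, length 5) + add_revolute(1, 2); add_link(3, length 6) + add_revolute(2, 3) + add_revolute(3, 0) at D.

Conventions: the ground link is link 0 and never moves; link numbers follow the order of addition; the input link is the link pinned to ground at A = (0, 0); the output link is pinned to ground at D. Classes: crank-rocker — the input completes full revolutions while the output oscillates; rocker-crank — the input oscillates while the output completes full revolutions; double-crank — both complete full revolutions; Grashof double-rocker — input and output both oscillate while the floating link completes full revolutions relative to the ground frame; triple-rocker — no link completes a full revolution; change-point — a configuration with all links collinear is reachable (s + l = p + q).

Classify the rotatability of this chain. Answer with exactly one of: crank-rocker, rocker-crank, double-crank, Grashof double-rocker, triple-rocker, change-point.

lengths: ground=6, input=9, coupler=5, output=6
sorted: s=5 (shortest), l=9 (longest), p+q=12
s + l = 14 vs p + q = 12
s + l > p + q → non-Grashof → no link fully rotates → triple-rocker

triple-rocker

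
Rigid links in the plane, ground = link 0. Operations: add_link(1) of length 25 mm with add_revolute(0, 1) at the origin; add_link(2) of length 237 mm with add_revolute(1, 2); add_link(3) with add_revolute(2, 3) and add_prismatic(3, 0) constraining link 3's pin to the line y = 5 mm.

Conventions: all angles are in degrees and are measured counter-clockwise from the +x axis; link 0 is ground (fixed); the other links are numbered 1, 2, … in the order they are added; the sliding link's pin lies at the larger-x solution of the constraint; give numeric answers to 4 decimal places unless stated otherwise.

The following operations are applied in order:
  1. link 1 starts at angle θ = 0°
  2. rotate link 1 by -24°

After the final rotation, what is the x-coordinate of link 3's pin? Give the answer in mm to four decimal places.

geometry: r = 25 mm, L = 237 mm, e = 5 mm; θ starts at 0°
rotate link 1 by -24°: θ ← 0° -24° = -24°
crank pin P = (r cos θ, r sin θ) = (22.838636, -10.168416)
h = r sin θ − e = -10.168416 − 5 = -15.168416
x = r cos θ + √(L² − h²) = 22.838636 + 236.514099 = 259.352736

259.3527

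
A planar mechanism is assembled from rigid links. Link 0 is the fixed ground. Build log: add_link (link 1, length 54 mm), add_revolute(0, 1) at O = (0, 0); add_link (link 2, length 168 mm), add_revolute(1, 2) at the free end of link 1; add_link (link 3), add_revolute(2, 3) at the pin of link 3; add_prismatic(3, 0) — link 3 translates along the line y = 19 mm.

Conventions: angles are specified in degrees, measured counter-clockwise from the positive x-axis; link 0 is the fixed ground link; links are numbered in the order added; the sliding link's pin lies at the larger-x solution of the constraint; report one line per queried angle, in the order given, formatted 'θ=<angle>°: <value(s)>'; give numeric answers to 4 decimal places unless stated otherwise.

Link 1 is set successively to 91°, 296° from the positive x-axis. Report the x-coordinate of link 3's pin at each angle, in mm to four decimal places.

geometry: r = 54 mm, L = 168 mm, e = 19 mm
θ=91°: crank pin P = (r cos θ, r sin θ) = (-0.942430, 53.991776)
θ=91°: h = r sin θ − e = 53.991776 − 19 = 34.991776
θ=91°: x = r cos θ + √(L² − h²) = -0.942430 + 164.315476 = 163.373046
θ=296°: crank pin P = (r cos θ, r sin θ) = (23.672042, -48.534879)
θ=296°: h = r sin θ − e = -48.534879 − 19 = -67.534879
θ=296°: x = r cos θ + √(L² − h²) = 23.672042 + 153.827956 = 177.499998

θ=91°: 163.3730
θ=296°: 177.5000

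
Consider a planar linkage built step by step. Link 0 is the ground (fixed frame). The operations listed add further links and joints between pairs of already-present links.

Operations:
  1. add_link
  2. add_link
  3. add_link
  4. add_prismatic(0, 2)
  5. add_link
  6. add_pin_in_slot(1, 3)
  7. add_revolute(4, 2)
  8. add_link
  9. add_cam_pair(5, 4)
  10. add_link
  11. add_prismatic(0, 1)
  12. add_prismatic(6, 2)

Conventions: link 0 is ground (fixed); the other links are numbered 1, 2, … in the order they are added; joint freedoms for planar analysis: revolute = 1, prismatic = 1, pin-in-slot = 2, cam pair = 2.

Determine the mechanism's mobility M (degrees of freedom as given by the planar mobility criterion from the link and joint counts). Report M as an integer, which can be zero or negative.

(L,J1,J2)=(1,0,0); link0 fixed
link1: (2,0,0)
link2: (3,0,0)
link3: (4,0,0)
P 0-2 [J1]: (4,1,0)
link4: (5,1,0)
PS 1-3 [J2]: (5,1,1)
R 4-2 [J1]: (5,2,1)
link5: (6,2,1)
C 5-4 [J2]: (6,2,2)
link6: (7,2,2)
P 0-1 [J1]: (7,3,2)
P 6-2 [J1]: (7,4,2)
Grübler: 3·6 − 2·4 − 2 = 8

M = 8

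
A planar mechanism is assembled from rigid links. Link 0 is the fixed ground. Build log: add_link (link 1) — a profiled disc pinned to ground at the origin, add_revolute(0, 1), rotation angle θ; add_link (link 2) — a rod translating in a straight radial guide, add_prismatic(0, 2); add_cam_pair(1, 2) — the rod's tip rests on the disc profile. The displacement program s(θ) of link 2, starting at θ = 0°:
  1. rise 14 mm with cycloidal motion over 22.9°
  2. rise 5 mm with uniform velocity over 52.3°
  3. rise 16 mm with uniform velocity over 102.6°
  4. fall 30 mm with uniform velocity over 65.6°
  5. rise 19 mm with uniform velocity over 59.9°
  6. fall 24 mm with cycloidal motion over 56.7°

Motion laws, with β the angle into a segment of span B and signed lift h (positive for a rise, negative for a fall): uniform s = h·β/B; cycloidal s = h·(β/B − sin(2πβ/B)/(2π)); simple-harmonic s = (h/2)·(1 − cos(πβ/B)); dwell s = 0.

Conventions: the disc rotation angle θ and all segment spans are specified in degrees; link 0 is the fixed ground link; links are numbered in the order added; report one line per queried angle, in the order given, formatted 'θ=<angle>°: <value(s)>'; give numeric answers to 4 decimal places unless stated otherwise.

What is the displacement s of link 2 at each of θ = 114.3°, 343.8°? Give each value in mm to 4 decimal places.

seg 1 [0°–22.9°] cycloidal, h=14: full span → s += 14 → s = 14.0000
seg 2 [22.9°–75.2°] uniform, h=5: full span → s += 5 → s = 19.0000
seg 3 [75.2°–177.8°] uniform, h=16: θ=114.3° here. β=39.1, B=102.6. 16·39.1/102.6 = 6.0975 → s = 25.0975
seg 3 [75.2°–177.8°] uniform, h=16: full span → s += 16 → s = 35.0000
seg 4 [177.8°–243.4°] uniform, h=-30: full span → s += -30 → s = 5.0000
seg 5 [243.4°–303.3°] uniform, h=19: full span → s += 19 → s = 24.0000
seg 6 [303.3°–360°] cycloidal, h=-24: θ=343.8° here. β=40.5, B=56.7. -24·(0.7143 − sin(2π·0.7143)/(2π)) = -20.8668 → s = 3.1332

θ=114.3°: 25.0975
θ=343.8°: 3.1332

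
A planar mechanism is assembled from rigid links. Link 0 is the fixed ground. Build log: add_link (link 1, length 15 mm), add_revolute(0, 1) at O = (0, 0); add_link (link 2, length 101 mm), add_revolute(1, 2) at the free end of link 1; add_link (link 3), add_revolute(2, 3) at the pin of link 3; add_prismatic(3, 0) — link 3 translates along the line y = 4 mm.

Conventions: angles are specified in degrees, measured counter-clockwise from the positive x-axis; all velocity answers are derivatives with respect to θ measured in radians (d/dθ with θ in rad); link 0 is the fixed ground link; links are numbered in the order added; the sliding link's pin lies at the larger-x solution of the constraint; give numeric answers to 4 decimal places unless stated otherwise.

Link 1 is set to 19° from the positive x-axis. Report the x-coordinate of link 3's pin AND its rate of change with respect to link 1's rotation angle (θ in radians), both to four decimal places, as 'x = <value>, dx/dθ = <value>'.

geometry: r = 15 mm, L = 101 mm, e = 4 mm
crank pin P = (r cos θ, r sin θ) = (14.182779, 4.883522)
h = r sin θ − e = 4.883522 − 4 = 0.883522
x = r cos θ + √(L² − h²) = 14.182779 + 100.996136 = 115.178914
dx/dθ = −r sin θ − h·r cos θ/√(L² − h²) (θ in radians; h = 0.883522) = -5.007594

x = 115.1789, dx/dθ = -5.0076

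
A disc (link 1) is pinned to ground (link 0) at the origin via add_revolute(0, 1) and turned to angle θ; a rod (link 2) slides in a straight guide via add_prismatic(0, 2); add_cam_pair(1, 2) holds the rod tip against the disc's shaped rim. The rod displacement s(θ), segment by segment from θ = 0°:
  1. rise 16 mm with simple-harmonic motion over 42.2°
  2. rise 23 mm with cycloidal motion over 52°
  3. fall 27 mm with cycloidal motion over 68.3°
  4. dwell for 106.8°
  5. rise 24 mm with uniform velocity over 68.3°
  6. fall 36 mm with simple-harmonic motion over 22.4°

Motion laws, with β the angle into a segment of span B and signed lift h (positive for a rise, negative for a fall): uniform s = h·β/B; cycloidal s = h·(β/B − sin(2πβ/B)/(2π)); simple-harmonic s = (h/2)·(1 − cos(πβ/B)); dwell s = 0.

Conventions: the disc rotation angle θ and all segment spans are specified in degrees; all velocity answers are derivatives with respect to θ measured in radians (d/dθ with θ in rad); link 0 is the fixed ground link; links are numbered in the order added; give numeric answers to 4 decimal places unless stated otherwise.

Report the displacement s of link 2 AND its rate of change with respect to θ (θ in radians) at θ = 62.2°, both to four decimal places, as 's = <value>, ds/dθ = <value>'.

segment 1 (0° to 42.2°, simple-harmonic, h = 16) is passed completely: s = 0.0000 + (16) = 16.0000
θ = 62.2° falls in segment 2 (42.2° to 94.2°, cycloidal, h = 23): β = 62.2 − 42.2 = 20°, B = 52°; Δs = 23·(0.3846 − sin(2π·0.3846)/(2π)) = 6.4188; s = 16.0000 + 6.4188 = 22.4188
velocity in seg [42.2°–94.2°] (cycloidal), θ in radians: β = 20° = 0.3491 rad, B = 52° = 0.9076 rad; ds/dθ = (h/B)(1 − cos(2πβ/B)) = (23/0.9076)(1 − cos(2π·0.3846)) = 44.311396 mm/rad

s = 22.4188, ds/dθ = 44.3114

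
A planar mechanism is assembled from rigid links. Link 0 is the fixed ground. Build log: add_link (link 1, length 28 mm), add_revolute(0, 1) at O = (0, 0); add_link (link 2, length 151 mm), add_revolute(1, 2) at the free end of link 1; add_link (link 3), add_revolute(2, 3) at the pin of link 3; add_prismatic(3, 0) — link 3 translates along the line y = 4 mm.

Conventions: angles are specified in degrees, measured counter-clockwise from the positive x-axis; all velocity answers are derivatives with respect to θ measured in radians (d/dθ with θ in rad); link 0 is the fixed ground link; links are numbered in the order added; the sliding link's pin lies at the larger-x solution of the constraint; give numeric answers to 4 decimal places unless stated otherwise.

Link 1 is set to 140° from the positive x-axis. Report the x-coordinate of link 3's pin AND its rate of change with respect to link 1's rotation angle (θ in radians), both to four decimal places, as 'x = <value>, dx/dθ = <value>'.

geometry: r = 28 mm, L = 151 mm, e = 4 mm
crank pin P = (r cos θ, r sin θ) = (-21.449244, 17.998053)
h = r sin θ − e = 17.998053 − 4 = 13.998053
x = r cos θ + √(L² − h²) = -21.449244 + 150.349774 = 128.900529
dx/dθ = −r sin θ − h·r cos θ/√(L² − h²) (θ in radians; h = 13.998053) = -16.001059

x = 128.9005, dx/dθ = -16.0011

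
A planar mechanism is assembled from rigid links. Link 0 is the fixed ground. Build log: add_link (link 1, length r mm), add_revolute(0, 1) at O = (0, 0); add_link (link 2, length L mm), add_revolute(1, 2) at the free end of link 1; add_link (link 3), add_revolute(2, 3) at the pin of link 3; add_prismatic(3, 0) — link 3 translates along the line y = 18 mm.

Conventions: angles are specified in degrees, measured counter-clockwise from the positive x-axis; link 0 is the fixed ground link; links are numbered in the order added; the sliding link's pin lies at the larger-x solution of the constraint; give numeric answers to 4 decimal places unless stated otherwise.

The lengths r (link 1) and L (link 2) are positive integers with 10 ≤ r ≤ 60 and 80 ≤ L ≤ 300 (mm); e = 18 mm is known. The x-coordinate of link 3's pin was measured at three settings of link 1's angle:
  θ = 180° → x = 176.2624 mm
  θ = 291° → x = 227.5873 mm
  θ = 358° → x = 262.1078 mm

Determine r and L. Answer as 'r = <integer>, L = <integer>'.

constraint per measurement: (x − r cos θ)² + (r sin θ − e)² = L²
subtracting the θ₁ and θ₂ equations cancels the r² and L² terms:
r = (x₁² − x₂²) / (2[(x₁cos θ₁ + e sin θ₁) − (x₂cos θ₂ + e sin θ₂)]) = 43.0000 → r = 43
L² = (x₁ − r cos θ₁)² + (r sin θ₁ − e)² = 48400.0001 → L = 220.0000 → L = 220
check at θ₃=358°: x = 262.1078 (printed 262.1078) ✓

r = 43, L = 220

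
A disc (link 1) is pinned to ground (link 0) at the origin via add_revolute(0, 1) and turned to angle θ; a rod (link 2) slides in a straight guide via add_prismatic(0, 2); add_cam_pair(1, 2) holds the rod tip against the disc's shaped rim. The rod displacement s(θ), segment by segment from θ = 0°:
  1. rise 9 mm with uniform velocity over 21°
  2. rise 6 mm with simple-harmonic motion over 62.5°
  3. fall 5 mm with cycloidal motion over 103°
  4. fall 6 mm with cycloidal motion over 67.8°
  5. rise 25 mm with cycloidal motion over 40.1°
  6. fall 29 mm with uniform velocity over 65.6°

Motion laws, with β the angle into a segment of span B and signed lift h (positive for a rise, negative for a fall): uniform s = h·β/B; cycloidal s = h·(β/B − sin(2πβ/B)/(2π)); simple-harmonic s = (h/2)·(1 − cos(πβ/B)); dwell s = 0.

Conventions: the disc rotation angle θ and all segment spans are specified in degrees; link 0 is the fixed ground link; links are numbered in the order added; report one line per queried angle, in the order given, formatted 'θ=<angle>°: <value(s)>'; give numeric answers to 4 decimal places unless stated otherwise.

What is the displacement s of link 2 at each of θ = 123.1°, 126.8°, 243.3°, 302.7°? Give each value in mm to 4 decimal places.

segment 1 (0° to 21°, uniform, h = 9) is passed completely: s = 0.0000 + (9) = 9.0000
segment 2 (21° to 83.5°, simple-harmonic, h = 6) is passed completely: s = 9.0000 + (6) = 15.0000
θ = 123.1° falls in segment 3 (83.5° to 186.5°, cycloidal, h = -5): β = 123.1 − 83.5 = 39.6°, B = 103°; Δs = -5·(0.3845 − sin(2π·0.3845)/(2π)) = -1.3941; s = 15.0000 − 1.3941 = 13.6059
θ = 126.8° falls in segment 3 (83.5° to 186.5°, cycloidal, h = -5): β = 126.8 − 83.5 = 43.3°, B = 103°; Δs = -5·(0.4204 − sin(2π·0.4204)/(2π)) = -1.7203; s = 15.0000 − 1.7203 = 13.2797
segment 3 (83.5° to 186.5°, cycloidal, h = -5) is passed completely: s = 15.0000 + (-5) = 10.0000
θ = 243.3° falls in segment 4 (186.5° to 254.3°, cycloidal, h = -6): β = 243.3 − 186.5 = 56.8°, B = 67.8°; Δs = -6·(0.8378 − sin(2π·0.8378)/(2π)) = -5.8399; s = 10.0000 − 5.8399 = 4.1601
segment 4 (186.5° to 254.3°, cycloidal, h = -6) is passed completely: s = 10.0000 + (-6) = 4.0000
segment 5 (254.3° to 294.4°, cycloidal, h = 25) is passed completely: s = 4.0000 + (25) = 29.0000
θ = 302.7° falls in segment 6 (294.4° to 360°, uniform, h = -29): β = 302.7 − 294.4 = 8.3°, B = 65.6°; Δs = -29·8.3/65.6 = -3.6692; s = 29.0000 − 3.6692 = 25.3308

θ=123.1°: 13.6059
θ=126.8°: 13.2797
θ=243.3°: 4.1601
θ=302.7°: 25.3308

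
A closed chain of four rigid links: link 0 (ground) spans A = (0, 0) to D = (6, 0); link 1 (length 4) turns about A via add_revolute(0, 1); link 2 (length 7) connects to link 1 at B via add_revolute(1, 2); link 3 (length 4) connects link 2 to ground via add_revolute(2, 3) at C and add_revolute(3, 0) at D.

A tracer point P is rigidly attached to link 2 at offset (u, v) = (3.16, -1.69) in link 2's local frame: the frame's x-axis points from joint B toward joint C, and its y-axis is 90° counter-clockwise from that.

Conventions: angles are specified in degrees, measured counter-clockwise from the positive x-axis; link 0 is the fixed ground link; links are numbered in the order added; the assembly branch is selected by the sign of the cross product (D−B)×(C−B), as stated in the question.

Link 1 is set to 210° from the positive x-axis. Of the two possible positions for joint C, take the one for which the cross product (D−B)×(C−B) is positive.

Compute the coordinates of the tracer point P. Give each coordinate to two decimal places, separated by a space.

A=(0,0), D=(6.00,0)
B = A + 4.00·(cos210°, sin210°) = (-3.4641, -2.0000)
|BD| = 9.6731
circle(B,7.00) ∩ circle(D,4.00): a=6.5423, h=2.4896
  candidates: C₊=(2.4221,1.7885) cross=24.082; C₋=(3.4516,-3.0831) cross=-24.082
  branch + wants cross > 0 → take C=(2.4221,1.7885) (cross=24.082)
ex = (C−B)/|BC| = (0.8409,0.5412); ey = (-0.5412,0.8409)
P = B + 3.16·ex + -1.69·ey = (0.1077,-1.7109)

0.11 -1.71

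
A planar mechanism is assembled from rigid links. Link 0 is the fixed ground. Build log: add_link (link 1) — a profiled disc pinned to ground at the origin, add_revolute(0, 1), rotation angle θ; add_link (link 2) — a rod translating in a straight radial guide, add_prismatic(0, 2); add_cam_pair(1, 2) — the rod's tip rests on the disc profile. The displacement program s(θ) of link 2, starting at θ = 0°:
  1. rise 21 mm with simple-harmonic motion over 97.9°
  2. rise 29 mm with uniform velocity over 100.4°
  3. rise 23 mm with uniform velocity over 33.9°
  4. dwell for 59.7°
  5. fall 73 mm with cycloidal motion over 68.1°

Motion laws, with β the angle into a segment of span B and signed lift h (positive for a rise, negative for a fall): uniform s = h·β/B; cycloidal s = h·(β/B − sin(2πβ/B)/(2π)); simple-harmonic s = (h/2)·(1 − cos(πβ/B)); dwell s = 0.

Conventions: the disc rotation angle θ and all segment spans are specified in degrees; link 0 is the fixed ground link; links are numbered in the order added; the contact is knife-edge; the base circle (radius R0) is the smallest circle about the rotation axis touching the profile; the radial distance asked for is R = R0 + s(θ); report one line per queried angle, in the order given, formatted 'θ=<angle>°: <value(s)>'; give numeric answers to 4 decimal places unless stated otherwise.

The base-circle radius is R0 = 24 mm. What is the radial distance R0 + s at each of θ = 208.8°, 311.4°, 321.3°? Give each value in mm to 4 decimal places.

seg 1 [0°–97.9°] simple-harmonic, h=21: full span → s += 21 → s = 21.0000
seg 2 [97.9°–198.3°] uniform, h=29: full span → s += 29 → s = 50.0000
seg 3 [198.3°–232.2°] uniform, h=23: θ=208.8° here. β=10.5, B=33.9. 23·10.5/33.9 = 7.1239 → s = 57.1239
seg 3 [198.3°–232.2°] uniform, h=23: full span → s += 23 → s = 73.0000
seg 4 [232.2°–291.9°] dwell: s stays 73.0000
seg 5 [291.9°–360°] cycloidal, h=-73: θ=311.4° here. β=19.5, B=68.1. -73·(0.2863 − sin(2π·0.2863)/(2π)) = -9.5864 → s = 63.4136
seg 5 [291.9°–360°] cycloidal, h=-73: θ=321.3° here. β=29.4, B=68.1. -73·(0.4317 − sin(2π·0.4317)/(2π)) = -26.6824 → s = 46.3176
θ=208.8°: R = R0 + s = 24 + 57.1239 = 81.1239
θ=311.4°: R = R0 + s = 24 + 63.4136 = 87.4136
θ=321.3°: R = R0 + s = 24 + 46.3176 = 70.3176

θ=208.8°: 81.1239
θ=311.4°: 87.4136
θ=321.3°: 70.3176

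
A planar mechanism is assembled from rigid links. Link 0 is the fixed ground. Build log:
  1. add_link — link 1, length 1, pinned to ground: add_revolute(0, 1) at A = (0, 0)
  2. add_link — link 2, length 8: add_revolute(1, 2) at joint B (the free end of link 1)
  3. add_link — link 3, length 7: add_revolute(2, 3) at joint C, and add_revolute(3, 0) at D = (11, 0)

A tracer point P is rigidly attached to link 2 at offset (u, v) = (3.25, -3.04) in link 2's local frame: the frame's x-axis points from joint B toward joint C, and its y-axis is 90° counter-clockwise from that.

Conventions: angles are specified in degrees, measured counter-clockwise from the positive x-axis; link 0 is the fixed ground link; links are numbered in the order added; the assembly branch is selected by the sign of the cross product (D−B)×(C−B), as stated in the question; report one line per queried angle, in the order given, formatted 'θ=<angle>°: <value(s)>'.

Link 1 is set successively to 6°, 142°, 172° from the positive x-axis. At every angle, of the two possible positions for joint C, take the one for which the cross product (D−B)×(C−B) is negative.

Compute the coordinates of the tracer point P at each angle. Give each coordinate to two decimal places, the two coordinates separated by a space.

A=(0,0), D=(11.00,0)
θ=6°: B = A + 1.00·(cos6°, sin6°) = (0.9945, 0.1045)
θ=6°: |BD| = 10.0060
θ=6°: circle(B,8.00) ∩ circle(D,7.00): a=5.7526, h=5.5595
θ=6°:   candidates: C₊=(6.8048,5.6036) cross=55.628; C₋=(6.6887,-5.5148) cross=-55.628
θ=6°:   branch - wants cross < 0 → take C=(6.6887,-5.5148) (cross=-55.628)
θ=6°: ex = (C−B)/|BC| = (0.7118,-0.7024); ey = (0.7024,0.7118)
θ=6°: P = B + 3.25·ex + -3.04·ey = (1.1724,-4.3421)
θ=142°: B = A + 1.00·(cos142°, sin142°) = (-0.7880, 0.6157)
θ=142°: |BD| = 11.8041
θ=142°: circle(B,8.00) ∩ circle(D,7.00): a=6.5374, h=4.6111
θ=142°:   candidates: C₊=(5.9810,4.8795) cross=54.430; C₋=(5.5000,-4.3301) cross=-54.430
θ=142°:   branch - wants cross < 0 → take C=(5.5000,-4.3301) (cross=-54.430)
θ=142°: ex = (C−B)/|BC| = (0.7860,-0.6182); ey = (0.6182,0.7860)
θ=142°: P = B + 3.25·ex + -3.04·ey = (-0.1129,-3.7830)
θ=172°: B = A + 1.00·(cos172°, sin172°) = (-0.9903, 0.1392)
θ=172°: |BD| = 11.9911
θ=172°: circle(B,8.00) ∩ circle(D,7.00): a=6.6210, h=4.4902
θ=172°:   candidates: C₊=(5.6824,4.5523) cross=53.843; C₋=(5.5782,-4.4276) cross=-53.843
θ=172°:   branch - wants cross < 0 → take C=(5.5782,-4.4276) (cross=-53.843)
θ=172°: ex = (C−B)/|BC| = (0.8211,-0.5708); ey = (0.5708,0.8211)
θ=172°: P = B + 3.25·ex + -3.04·ey = (-0.0572,-4.2121)

θ=6°: 1.17 -4.34
θ=142°: -0.11 -3.78
θ=172°: -0.06 -4.21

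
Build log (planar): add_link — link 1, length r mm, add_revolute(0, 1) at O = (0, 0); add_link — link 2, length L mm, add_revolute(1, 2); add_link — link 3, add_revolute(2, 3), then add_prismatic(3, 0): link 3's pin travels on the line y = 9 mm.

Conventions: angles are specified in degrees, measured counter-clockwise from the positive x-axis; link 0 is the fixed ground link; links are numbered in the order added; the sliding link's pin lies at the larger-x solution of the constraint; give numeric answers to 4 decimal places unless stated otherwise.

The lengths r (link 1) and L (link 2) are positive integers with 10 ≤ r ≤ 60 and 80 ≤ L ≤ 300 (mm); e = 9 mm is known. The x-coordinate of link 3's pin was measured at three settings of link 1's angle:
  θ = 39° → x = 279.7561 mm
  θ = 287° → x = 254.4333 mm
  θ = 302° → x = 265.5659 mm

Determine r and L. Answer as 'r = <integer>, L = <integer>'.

constraint per measurement: (x − r cos θ)² + (r sin θ − e)² = L²
subtracting the θ₁ and θ₂ equations cancels the r² and L² terms:
r = (x₁² − x₂²) / (2[(x₁cos θ₁ + e sin θ₁) − (x₂cos θ₂ + e sin θ₂)]) = 43.0000 → r = 43
L² = (x₁ − r cos θ₁)² + (r sin θ₁ − e)² = 61009.0077 → L = 247.0000 → L = 247
check at θ₃=302°: x = 265.5659 (printed 265.5659) ✓

r = 43, L = 247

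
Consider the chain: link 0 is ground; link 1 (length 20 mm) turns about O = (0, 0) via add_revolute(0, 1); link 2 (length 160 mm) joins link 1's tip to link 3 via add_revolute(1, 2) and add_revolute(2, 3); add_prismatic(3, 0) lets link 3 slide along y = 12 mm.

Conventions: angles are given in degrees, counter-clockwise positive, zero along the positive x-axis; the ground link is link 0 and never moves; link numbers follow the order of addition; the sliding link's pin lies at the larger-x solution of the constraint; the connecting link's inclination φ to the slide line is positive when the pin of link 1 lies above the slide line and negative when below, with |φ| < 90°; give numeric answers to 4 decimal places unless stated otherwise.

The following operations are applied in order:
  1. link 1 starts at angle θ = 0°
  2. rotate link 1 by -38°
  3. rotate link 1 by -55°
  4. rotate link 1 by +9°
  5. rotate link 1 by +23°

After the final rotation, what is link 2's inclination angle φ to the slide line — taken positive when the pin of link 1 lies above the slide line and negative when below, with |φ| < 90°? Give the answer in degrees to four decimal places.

geometry: r = 20 mm, L = 160 mm, e = 12 mm; θ starts at 0°
rotate link 1 by -38°: θ ← 0° -38° = -38°
rotate link 1 by -55°: θ ← -38° -55° = -93°
rotate link 1 by +9°: θ ← -93° +9° = -84°
rotate link 1 by +23°: θ ← -84° +23° = -61°
h = r sin θ − e = -17.492394 − 12 = -29.492394
sin φ = h / L = -29.492394 / 160 = -0.18432746
φ = arcsin(-0.18432746) = -10.621925°

-10.6219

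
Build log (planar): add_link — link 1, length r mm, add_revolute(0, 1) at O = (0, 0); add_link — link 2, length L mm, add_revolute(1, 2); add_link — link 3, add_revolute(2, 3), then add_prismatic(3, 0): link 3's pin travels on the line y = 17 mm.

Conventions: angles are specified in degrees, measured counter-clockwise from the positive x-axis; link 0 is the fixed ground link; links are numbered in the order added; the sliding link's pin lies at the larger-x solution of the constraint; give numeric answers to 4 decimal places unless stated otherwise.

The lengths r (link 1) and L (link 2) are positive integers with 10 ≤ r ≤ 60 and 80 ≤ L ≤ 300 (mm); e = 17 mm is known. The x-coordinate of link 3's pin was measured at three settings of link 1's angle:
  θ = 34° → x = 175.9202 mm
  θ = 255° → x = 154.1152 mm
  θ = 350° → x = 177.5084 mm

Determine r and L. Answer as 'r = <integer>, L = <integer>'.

constraint per measurement: (x − r cos θ)² + (r sin θ − e)² = L²
subtracting the θ₁ and θ₂ equations cancels the r² and L² terms:
r = (x₁² − x₂²) / (2[(x₁cos θ₁ + e sin θ₁) − (x₂cos θ₂ + e sin θ₂)]) = 17.0000 → r = 17
L² = (x₁ − r cos θ₁)² + (r sin θ₁ − e)² = 26243.9918 → L = 162.0000 → L = 162
check at θ₃=350°: x = 177.5084 (printed 177.5084) ✓

r = 17, L = 162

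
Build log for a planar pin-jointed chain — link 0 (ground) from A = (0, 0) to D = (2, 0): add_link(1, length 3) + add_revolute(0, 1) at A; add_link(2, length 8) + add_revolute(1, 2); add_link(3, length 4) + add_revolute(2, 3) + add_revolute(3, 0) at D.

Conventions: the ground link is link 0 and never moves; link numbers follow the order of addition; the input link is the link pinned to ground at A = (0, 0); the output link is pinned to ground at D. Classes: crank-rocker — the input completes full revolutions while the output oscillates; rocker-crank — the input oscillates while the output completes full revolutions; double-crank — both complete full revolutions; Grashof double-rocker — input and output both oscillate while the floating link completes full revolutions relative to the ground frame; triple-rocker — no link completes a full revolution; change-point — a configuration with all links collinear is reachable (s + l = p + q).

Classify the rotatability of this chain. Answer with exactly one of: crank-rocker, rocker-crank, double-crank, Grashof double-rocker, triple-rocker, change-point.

lengths: ground=2, input=3, coupler=8, output=4
sorted: s=2 (shortest), l=8 (longest), p+q=7
s + l = 10 vs p + q = 7
s + l > p + q → non-Grashof → no link fully rotates → triple-rocker

triple-rocker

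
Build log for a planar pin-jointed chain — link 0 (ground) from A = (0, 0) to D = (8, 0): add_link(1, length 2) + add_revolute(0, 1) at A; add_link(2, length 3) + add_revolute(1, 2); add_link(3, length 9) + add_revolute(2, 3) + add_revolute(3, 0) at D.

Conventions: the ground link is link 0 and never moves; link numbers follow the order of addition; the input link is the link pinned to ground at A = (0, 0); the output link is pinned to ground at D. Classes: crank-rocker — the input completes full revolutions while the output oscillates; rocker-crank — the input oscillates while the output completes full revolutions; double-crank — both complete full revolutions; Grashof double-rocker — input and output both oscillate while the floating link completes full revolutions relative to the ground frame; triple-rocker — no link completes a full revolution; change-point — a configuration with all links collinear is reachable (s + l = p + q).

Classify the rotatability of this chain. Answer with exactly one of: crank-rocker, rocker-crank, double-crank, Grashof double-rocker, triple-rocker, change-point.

lengths: ground=8, input=2, coupler=3, output=9
sorted: s=2 (shortest), l=9 (longest), p+q=11
s + l = 11 vs p + q = 11
s + l = p + q → change-point (collinear configuration reachable)

change-point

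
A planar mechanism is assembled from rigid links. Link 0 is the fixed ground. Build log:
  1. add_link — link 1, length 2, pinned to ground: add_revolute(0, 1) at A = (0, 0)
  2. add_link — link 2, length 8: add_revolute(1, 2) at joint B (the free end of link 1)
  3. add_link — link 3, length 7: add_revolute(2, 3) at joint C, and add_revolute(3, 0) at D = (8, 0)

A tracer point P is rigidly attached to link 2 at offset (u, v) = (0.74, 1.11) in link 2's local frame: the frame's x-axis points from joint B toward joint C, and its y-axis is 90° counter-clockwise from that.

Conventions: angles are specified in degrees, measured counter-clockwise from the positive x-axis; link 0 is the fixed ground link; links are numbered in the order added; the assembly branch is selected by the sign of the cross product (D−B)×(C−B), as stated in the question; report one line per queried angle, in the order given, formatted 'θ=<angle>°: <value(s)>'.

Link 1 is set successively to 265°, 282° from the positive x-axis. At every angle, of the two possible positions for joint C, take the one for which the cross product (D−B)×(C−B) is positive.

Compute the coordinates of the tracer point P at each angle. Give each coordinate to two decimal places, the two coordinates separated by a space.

A=(0,0), D=(8.00,0)
θ=265°: B = A + 2.00·(cos265°, sin265°) = (-0.1743, -1.9924)
θ=265°: |BD| = 8.4136
θ=265°: circle(B,8.00) ∩ circle(D,7.00): a=5.0982, h=6.1651
θ=265°:   candidates: C₊=(3.3190,5.2046) cross=51.871; C₋=(6.2388,-6.7748) cross=-51.871
θ=265°:   branch + wants cross > 0 → take C=(3.3190,5.2046) (cross=51.871)
θ=265°: ex = (C−B)/|BC| = (0.4367,0.8996); ey = (-0.8996,0.4367)
θ=265°: P = B + 0.74·ex + 1.11·ey = (-0.8498,-0.8420)
θ=282°: B = A + 2.00·(cos282°, sin282°) = (0.4158, -1.9563)
θ=282°: |BD| = 7.8324
θ=282°: circle(B,8.00) ∩ circle(D,7.00): a=4.8738, h=6.3440
θ=282°:   candidates: C₊=(3.5506,5.4040) cross=49.689; C₋=(6.7197,-6.8819) cross=-49.689
θ=282°:   branch + wants cross > 0 → take C=(3.5506,5.4040) (cross=49.689)
θ=282°: ex = (C−B)/|BC| = (0.3918,0.9200); ey = (-0.9200,0.3918)
θ=282°: P = B + 0.74·ex + 1.11·ey = (-0.3154,-0.8405)

θ=265°: -0.85 -0.84
θ=282°: -0.32 -0.84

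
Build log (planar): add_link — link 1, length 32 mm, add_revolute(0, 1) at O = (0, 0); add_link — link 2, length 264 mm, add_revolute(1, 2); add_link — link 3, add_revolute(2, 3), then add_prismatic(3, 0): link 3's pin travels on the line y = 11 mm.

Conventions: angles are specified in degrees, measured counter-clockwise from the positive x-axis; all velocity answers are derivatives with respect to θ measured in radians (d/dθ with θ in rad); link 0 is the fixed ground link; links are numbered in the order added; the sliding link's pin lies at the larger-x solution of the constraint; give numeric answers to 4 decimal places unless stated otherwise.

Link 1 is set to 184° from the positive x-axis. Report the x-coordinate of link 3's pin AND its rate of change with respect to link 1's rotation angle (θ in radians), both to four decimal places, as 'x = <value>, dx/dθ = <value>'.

geometry: r = 32 mm, L = 264 mm, e = 11 mm
crank pin P = (r cos θ, r sin θ) = (-31.922050, -2.232207)
h = r sin θ − e = -2.232207 − 11 = -13.232207
x = r cos θ + √(L² − h²) = -31.922050 + 263.668179 = 231.746130
dx/dθ = −r sin θ − h·r cos θ/√(L² − h²) (θ in radians; h = -13.232207) = 0.630197

x = 231.7461, dx/dθ = 0.6302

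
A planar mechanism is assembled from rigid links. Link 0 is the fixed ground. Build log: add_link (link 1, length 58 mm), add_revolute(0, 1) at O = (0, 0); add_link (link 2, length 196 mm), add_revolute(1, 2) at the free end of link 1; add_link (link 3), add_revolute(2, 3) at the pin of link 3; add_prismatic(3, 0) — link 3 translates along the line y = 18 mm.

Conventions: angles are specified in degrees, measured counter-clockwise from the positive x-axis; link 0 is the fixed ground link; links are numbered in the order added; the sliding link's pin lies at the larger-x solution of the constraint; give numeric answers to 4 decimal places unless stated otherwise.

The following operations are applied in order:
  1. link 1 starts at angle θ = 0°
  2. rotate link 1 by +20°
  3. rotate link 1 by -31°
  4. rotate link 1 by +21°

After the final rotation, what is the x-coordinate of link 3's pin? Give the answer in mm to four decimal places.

geometry: r = 58 mm, L = 196 mm, e = 18 mm; θ starts at 0°
rotate link 1 by +20°: θ ← 0° +20° = 20°
rotate link 1 by -31°: θ ← 20° -31° = -11°
rotate link 1 by +21°: θ ← -11° +21° = 10°
crank pin P = (r cos θ, r sin θ) = (57.118850, 10.071594)
h = r sin θ − e = 10.071594 − 18 = -7.928406
x = r cos θ + √(L² − h²) = 57.118850 + 195.839578 = 252.958428

252.9584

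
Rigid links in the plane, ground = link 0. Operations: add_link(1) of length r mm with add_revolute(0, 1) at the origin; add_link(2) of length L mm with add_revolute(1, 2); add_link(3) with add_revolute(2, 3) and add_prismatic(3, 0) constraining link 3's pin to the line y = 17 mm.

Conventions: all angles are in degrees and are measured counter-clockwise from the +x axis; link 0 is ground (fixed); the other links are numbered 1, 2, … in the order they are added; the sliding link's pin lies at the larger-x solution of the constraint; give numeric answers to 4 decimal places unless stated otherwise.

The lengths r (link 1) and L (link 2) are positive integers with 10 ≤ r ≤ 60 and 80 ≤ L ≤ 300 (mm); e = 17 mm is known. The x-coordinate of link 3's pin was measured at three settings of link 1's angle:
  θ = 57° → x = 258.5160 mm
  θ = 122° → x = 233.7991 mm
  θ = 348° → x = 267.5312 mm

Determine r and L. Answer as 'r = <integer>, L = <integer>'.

constraint per measurement: (x − r cos θ)² + (r sin θ − e)² = L²
subtracting the θ₁ and θ₂ equations cancels the r² and L² terms:
r = (x₁² − x₂²) / (2[(x₁cos θ₁ + e sin θ₁) − (x₂cos θ₂ + e sin θ₂)]) = 23.0000 → r = 23
L² = (x₁ − r cos θ₁)² + (r sin θ₁ − e)² = 60515.9783 → L = 246.0000 → L = 246
check at θ₃=348°: x = 267.5312 (printed 267.5312) ✓

r = 23, L = 246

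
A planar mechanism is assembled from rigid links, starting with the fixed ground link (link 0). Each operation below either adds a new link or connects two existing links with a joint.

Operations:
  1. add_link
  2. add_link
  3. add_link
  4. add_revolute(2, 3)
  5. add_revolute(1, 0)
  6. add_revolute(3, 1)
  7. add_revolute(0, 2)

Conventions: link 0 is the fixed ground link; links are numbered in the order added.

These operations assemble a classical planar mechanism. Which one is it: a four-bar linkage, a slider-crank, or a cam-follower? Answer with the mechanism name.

links: 4 (incl. ground); joints: 4 revolute, 0 prismatic, 0 higher (cam) pair, forming one closed loop
4 links in a single 4R loop → four-bar linkage

four-bar linkage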